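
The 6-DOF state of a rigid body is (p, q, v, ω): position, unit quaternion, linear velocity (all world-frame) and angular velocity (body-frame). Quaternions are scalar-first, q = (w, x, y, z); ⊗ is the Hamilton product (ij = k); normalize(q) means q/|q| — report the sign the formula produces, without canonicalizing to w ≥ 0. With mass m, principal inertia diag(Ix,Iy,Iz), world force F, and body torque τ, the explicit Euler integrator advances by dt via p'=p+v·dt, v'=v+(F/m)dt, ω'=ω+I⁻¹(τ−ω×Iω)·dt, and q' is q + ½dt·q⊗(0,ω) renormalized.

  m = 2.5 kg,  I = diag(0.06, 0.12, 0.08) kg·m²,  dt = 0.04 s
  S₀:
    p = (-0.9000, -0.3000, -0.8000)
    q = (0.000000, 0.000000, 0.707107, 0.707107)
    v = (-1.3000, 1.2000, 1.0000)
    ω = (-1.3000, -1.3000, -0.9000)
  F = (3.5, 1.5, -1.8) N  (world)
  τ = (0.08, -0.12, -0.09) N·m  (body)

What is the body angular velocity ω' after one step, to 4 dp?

ω' = (-1.2155, -1.3322, -0.9957)

precession coupling ω×(Iω) = (-0.0468, -0.0234, 0.1014)
(τ − ω×Iω)/I = (2.1133, -0.8050, -2.3925)
new body rate ω' = (-1.2155, -1.3322, -0.9957)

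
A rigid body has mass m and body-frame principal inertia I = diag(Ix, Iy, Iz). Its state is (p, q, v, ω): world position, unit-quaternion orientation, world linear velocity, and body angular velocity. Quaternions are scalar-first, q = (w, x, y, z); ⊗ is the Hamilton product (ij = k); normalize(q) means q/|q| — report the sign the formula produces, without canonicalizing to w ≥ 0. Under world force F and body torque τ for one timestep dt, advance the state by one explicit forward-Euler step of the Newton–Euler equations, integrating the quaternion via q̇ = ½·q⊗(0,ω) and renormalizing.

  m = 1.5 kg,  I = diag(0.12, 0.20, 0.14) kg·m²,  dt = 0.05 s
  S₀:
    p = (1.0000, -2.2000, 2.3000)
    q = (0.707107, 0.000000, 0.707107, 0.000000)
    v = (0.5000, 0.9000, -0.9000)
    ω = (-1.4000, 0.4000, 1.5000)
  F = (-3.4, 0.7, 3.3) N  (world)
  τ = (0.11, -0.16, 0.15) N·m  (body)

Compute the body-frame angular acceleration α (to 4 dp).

gyro term ω×Iω = (-0.0360, 0.0420, -0.0448)
angular accel α = (1.2167, -1.0100, 1.3914)

α = (1.2167, -1.0100, 1.3914)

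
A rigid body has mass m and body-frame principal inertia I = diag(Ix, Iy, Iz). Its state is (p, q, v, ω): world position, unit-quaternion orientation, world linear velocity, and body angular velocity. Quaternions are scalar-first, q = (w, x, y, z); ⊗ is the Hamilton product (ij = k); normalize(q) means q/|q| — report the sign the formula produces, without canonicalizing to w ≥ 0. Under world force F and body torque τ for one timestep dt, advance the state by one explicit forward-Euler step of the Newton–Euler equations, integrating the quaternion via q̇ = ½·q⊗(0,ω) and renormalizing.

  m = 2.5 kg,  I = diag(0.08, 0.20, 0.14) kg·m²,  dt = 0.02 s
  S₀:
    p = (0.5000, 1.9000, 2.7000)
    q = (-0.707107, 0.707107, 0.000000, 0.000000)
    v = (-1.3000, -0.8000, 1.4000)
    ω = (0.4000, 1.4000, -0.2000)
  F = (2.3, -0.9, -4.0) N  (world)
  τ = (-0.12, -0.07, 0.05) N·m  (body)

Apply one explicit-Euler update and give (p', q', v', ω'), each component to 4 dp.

p' = (0.4740, 1.8840, 2.7280)
q' = (-0.7099, 0.7042, -0.0085, 0.0113)
v' = (-1.2816, -0.8072, 1.3680)
ω' = (0.3658, 1.3925, -0.2025)

a = (0.9200, -0.3600, -1.6000)
p' = p + v·dt = (0.4740, 1.8840, 2.7280)
v' = v + a·dt = (-1.2816, -0.8072, 1.3680)
(τ − ω×Iω)/I = (-1.7100, -0.3740, -0.1229)
new body rate ω' = (0.3658, 1.3925, -0.2025)
Hamilton product q⊗(0,ω) = (-0.2828428, -0.2828428, -0.8485284, 1.1313712)
updated quaternion q' = (-0.7099, 0.7042, -0.0085, 0.0113)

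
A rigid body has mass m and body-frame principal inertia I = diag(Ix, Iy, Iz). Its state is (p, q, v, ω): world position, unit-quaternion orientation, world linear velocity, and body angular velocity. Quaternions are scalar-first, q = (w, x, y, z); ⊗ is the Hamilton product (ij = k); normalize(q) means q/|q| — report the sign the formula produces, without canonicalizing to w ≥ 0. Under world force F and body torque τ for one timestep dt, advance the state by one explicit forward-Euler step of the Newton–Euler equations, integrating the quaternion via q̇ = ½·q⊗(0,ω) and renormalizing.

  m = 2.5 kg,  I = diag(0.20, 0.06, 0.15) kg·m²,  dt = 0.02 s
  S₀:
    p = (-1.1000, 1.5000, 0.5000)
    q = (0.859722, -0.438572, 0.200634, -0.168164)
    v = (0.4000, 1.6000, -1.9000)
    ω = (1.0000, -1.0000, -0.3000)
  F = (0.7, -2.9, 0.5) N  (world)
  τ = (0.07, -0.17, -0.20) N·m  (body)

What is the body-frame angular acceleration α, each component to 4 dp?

gyro term ω×Iω = (0.0270, -0.0150, 0.1400)
α = I⁻¹(τ − ω×Iω) = (0.2150, -2.5833, -2.2667)

α = (0.2150, -2.5833, -2.2667)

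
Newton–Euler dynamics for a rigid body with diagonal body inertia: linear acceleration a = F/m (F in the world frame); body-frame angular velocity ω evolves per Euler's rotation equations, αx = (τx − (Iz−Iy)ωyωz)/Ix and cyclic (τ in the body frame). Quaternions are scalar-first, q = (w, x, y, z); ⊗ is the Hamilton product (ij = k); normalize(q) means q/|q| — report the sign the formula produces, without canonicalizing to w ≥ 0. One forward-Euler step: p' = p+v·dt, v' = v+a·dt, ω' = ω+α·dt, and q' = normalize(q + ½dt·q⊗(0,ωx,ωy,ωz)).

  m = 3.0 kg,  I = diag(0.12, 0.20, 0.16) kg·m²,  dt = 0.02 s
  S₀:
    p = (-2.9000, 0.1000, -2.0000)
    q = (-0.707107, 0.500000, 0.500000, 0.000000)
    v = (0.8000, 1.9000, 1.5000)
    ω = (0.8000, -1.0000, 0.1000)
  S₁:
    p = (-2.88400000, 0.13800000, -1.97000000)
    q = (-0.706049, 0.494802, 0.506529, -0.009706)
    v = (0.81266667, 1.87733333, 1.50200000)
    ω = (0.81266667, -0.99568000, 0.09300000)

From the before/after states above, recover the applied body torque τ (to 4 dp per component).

τ = (0.0800, 0.0400, -0.1200)

ω₁ − ω₀ = (0.01266667, 0.00432000, -0.00700000)
precession coupling = (0.0040, -0.0032, -0.0640)
applied torque τ = (0.0800, 0.0400, -0.1200)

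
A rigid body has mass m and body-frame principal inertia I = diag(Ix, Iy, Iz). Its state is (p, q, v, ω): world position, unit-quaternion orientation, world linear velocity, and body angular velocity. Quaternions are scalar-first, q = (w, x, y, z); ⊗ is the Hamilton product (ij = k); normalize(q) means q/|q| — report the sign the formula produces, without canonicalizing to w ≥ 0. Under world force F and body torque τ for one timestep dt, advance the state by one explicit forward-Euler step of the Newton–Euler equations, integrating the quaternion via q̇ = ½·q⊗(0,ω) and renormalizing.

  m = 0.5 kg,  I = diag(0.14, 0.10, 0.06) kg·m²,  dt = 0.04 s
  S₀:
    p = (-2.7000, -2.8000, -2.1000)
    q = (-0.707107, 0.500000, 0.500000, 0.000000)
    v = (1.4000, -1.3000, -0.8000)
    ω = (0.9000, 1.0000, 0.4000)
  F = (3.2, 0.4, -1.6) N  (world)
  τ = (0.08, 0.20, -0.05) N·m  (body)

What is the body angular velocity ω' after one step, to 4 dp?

ω' = (0.9274, 1.0685, 0.3907)

precession coupling ω×(Iω) = (-0.0160, 0.0288, -0.0360)
(τ − ω×Iω)/I = (0.6857, 1.7120, -0.2333)
ω + α·dt = (0.9274, 1.0685, 0.3907)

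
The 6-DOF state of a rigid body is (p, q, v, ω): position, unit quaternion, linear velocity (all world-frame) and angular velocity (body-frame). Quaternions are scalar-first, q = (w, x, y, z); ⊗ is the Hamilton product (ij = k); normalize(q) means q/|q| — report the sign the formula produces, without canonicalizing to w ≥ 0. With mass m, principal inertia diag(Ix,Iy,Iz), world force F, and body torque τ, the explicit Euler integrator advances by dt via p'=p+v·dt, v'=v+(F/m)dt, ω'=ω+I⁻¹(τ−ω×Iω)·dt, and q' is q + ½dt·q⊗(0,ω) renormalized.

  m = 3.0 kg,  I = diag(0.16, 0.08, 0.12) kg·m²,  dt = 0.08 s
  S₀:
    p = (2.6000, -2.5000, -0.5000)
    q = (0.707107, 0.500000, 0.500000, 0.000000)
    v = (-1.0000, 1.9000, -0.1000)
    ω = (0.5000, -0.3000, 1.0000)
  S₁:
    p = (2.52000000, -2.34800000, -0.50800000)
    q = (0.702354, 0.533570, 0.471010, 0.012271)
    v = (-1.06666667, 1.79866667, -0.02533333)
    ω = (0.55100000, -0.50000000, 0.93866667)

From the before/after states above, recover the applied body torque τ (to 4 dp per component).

τ = (0.0900, -0.1800, -0.0800)

rate change Δω = (0.05100000, -0.20000000, -0.06133333)
I·α + gyro = (0.0900, -0.1800, -0.0800)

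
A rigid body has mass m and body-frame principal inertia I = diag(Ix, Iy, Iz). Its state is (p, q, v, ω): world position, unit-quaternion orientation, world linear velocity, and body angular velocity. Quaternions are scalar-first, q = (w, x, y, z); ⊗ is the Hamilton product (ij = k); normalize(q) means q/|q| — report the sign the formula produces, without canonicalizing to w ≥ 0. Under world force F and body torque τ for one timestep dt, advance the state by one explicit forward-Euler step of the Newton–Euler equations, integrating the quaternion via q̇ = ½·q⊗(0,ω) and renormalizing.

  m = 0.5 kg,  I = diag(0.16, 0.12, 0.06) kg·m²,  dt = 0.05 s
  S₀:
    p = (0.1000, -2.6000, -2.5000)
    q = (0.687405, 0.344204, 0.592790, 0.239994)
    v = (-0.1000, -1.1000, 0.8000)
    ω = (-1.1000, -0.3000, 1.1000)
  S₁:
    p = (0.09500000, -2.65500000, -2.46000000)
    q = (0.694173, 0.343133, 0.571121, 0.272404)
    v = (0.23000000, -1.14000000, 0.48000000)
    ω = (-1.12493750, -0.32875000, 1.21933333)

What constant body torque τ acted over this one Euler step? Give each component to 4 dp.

rate change Δω = (-0.02493750, -0.02875000, 0.11933333)
gyro term ω₀×Iω₀ = (0.0198, -0.1210, -0.0132)
I·α + gyro = (-0.0600, -0.1900, 0.1300)

τ = (-0.0600, -0.1900, 0.1300)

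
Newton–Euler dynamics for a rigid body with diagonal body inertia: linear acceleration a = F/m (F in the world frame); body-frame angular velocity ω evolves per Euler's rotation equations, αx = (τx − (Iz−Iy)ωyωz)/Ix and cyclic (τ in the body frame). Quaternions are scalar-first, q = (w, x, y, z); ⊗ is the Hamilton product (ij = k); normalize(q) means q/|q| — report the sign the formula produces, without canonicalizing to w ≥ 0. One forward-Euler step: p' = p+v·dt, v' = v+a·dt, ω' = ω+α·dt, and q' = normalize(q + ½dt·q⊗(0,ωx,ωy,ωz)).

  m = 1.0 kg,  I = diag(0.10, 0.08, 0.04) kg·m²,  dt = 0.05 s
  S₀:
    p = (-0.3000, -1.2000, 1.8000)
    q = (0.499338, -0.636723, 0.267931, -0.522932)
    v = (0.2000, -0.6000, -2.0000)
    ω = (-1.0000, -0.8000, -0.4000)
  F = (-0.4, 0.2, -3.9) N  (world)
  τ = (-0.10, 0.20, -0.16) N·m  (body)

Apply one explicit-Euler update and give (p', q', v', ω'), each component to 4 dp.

p' = (-0.2900, -1.2300, 1.7000)
q' = (0.4833, -0.6620, 0.2645, -0.5082)
v' = (0.1800, -0.5900, -2.1950)
ω' = (-1.0436, -0.6900, -0.5800)

precession coupling ω×(Iω) = (-0.0128, 0.0240, -0.0160)
angular accel α = (-0.8720, 2.2000, -3.6000)
ω + α·dt = (-1.0436, -0.6900, -0.5800)
2q̇ = q⊗(0,ω) = (-0.6315510, -1.0248560, -0.1312276, 0.5775742)
q' = normalize(q + ½dt·q⊗(0,ω)) = (0.4833, -0.6620, 0.2645, -0.5082)
a = (-0.4000, 0.2000, -3.9000)
p' = p + v·dt = (-0.2900, -1.2300, 1.7000)
v' = v + a·dt = (0.1800, -0.5900, -2.1950)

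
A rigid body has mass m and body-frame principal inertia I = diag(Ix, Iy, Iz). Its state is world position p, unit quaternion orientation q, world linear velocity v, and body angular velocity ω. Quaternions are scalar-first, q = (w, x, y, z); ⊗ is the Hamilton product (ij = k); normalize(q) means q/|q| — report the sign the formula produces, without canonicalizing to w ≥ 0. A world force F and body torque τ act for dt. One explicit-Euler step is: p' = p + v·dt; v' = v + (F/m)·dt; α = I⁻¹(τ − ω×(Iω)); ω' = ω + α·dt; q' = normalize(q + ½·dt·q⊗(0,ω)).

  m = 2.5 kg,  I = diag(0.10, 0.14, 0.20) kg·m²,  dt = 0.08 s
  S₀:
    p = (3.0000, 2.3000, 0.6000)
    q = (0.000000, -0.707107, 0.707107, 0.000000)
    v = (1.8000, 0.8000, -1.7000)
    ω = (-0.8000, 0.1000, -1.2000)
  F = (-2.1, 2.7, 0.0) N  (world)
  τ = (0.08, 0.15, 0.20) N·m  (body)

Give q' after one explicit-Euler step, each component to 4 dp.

q' = (-0.0254, -0.7398, 0.6720, 0.0198)

2q̇ = q⊗(0,ω) = (-0.6363963, -0.8485284, -0.8485284, 0.4949749)
q' = normalize(q + ½dt·q⊗(0,ω)) = (-0.0254, -0.7398, 0.6720, 0.0198)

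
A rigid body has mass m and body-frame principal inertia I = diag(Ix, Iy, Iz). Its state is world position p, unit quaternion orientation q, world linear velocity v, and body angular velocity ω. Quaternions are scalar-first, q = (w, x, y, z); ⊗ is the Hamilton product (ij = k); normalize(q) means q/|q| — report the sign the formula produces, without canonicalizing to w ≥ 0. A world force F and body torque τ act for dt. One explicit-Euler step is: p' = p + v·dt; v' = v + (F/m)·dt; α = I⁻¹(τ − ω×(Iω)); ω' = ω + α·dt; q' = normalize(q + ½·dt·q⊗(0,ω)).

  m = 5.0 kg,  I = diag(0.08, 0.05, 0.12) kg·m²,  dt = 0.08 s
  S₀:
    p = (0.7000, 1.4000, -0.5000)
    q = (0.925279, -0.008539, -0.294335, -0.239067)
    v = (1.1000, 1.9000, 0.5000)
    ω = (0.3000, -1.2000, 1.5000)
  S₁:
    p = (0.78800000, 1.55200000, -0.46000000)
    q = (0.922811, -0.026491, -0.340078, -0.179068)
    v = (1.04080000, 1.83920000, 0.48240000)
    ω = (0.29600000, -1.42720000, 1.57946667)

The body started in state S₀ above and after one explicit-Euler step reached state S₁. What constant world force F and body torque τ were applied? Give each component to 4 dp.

F = (-3.7000, -3.8000, -1.1000)
τ = (-0.1300, -0.1600, 0.1300)

ω₁ − ω₀ = (-0.00400000, -0.22720000, 0.07946667)
I·α + gyro = (-0.1300, -0.1600, 0.1300)
v₁ − v₀ = (-0.05920000, -0.06080000, -0.01760000)
F = m·Δv/dt = (-3.7000, -3.8000, -1.1000)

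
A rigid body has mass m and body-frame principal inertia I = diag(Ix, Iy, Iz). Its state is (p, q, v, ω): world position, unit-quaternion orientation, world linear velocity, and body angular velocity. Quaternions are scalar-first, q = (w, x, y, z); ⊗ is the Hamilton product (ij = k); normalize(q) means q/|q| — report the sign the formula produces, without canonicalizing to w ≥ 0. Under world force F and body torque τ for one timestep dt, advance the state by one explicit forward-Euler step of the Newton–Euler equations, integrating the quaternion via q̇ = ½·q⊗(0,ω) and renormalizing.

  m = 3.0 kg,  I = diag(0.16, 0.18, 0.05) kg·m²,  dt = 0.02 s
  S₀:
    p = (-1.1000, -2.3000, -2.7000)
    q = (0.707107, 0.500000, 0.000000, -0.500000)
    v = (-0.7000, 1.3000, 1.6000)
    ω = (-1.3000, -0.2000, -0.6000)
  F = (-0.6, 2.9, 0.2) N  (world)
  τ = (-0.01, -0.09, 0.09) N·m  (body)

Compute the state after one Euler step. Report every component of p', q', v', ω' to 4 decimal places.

p' = (-1.1140, -2.2740, -2.6680)
q' = (0.7105, 0.4898, 0.0081, -0.5052)
v' = (-0.7040, 1.3193, 1.6013)
ω' = (-1.2993, -0.2195, -0.5661)

α = I⁻¹(τ − ω×Iω) = (0.0350, -0.9767, 1.6960)
ω + α·dt = (-1.2993, -0.2195, -0.5661)
2q̇ = q⊗(0,ω) = (0.3500000, -1.0192391, 0.8085786, -0.5242642)
q + ½dt·q⊗(0,ω), renormalized = (0.7105, 0.4898, 0.0081, -0.5052)
a = F/m = (-0.2000, 0.9667, 0.0667)
p + v·dt = (-1.1140, -2.2740, -2.6680)
new velocity v' = (-0.7040, 1.3193, 1.6013)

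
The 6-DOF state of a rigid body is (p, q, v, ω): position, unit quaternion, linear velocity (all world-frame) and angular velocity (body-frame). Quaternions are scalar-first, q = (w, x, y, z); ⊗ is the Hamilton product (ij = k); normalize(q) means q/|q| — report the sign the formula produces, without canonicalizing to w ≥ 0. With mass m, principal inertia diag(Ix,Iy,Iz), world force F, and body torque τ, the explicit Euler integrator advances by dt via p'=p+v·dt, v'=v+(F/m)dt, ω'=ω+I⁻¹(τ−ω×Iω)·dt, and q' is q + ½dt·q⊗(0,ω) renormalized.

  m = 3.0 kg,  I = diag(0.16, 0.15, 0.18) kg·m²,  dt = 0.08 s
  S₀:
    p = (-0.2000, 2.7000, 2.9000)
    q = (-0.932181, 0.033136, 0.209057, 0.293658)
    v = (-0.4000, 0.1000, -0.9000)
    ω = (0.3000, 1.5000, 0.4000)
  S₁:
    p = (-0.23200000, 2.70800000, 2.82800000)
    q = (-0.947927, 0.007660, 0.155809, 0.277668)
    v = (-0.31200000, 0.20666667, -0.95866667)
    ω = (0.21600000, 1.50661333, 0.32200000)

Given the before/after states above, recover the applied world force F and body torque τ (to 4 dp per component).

F = (3.3000, 4.0000, -2.2000)
τ = (-0.1500, 0.0100, -0.1800)

v₁ − v₀ = (0.08800000, 0.10666667, -0.05866667)
F = m·Δv/dt = (3.3000, 4.0000, -2.2000)
rate change Δω = (-0.08400000, 0.00661333, -0.07800000)
applied torque τ = (-0.1500, 0.0100, -0.1800)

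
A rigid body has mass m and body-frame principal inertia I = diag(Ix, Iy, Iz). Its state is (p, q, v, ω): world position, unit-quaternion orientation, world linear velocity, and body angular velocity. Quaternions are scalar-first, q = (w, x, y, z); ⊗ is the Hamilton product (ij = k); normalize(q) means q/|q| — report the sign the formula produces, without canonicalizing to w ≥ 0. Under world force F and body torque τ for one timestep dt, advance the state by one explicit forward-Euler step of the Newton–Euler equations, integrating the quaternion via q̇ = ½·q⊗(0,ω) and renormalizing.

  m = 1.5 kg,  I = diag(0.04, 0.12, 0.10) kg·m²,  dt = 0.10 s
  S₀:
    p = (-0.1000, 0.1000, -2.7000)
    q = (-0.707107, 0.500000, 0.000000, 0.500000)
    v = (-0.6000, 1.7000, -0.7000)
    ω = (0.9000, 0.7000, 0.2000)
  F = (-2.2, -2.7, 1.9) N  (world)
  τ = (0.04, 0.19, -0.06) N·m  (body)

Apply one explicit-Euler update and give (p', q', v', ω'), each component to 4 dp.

precession coupling ω×(Iω) = (-0.0028, -0.0108, 0.0504)
(τ − ω×Iω)/I = (1.0700, 1.6733, -1.1040)
ω' = ω + α·dt = (1.0070, 0.8673, 0.0896)
2q̇ = q⊗(0,ω) = (-0.5500000, -0.9863963, -0.1449749, 0.2085786)
q + ½dt·q⊗(0,ω), renormalized = (-0.7334, 0.4499, -0.0072, 0.5096)
a = (-1.4667, -1.8000, 1.2667)
new position p' = (-0.1600, 0.2700, -2.7700)
v + (F/m)dt = (-0.7467, 1.5200, -0.5733)

p' = (-0.1600, 0.2700, -2.7700)
q' = (-0.7334, 0.4499, -0.0072, 0.5096)
v' = (-0.7467, 1.5200, -0.5733)
ω' = (1.0070, 0.8673, 0.0896)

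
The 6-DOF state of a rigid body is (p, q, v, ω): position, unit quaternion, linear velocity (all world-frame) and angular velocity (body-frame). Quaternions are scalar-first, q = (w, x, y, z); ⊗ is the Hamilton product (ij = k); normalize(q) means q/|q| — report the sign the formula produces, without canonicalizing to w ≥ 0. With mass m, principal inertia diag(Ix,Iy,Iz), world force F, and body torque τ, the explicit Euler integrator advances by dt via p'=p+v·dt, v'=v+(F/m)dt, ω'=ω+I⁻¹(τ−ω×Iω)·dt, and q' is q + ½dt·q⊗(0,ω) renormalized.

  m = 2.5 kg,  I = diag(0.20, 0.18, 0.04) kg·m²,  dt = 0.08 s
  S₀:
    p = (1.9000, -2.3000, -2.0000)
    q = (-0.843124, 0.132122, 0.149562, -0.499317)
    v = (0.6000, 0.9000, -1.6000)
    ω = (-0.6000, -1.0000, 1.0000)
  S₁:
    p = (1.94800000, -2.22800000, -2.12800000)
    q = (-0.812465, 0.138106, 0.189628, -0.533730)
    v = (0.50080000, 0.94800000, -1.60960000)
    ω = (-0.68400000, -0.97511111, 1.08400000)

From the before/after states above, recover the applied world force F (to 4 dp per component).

v₁ − v₀ = (-0.09920000, 0.04800000, -0.00960000)
F = m·Δv/dt = (-3.1000, 1.5000, -0.3000)

F = (-3.1000, 1.5000, -0.3000)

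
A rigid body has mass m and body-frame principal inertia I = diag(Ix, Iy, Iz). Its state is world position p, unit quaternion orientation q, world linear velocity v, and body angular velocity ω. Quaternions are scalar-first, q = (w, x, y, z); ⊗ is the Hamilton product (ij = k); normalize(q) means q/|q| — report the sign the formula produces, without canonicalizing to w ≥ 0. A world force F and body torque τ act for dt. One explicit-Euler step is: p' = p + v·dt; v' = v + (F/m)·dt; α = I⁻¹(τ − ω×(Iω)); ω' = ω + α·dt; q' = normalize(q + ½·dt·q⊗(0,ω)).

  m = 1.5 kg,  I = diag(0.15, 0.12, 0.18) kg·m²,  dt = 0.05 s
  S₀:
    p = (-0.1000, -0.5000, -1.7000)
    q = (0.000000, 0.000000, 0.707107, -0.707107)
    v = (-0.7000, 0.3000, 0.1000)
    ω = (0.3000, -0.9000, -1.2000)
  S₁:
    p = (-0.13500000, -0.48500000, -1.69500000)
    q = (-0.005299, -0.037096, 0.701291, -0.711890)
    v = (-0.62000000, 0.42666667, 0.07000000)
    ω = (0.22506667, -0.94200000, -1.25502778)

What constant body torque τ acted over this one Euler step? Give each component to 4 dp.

rate change Δω = (-0.07493333, -0.04200000, -0.05502778)
ω₀×(Iω₀) = (0.0648, 0.0108, 0.0081)
τ = I·(Δω/dt) + ω₀×(Iω₀) = (-0.1600, -0.0900, -0.1900)

τ = (-0.1600, -0.0900, -0.1900)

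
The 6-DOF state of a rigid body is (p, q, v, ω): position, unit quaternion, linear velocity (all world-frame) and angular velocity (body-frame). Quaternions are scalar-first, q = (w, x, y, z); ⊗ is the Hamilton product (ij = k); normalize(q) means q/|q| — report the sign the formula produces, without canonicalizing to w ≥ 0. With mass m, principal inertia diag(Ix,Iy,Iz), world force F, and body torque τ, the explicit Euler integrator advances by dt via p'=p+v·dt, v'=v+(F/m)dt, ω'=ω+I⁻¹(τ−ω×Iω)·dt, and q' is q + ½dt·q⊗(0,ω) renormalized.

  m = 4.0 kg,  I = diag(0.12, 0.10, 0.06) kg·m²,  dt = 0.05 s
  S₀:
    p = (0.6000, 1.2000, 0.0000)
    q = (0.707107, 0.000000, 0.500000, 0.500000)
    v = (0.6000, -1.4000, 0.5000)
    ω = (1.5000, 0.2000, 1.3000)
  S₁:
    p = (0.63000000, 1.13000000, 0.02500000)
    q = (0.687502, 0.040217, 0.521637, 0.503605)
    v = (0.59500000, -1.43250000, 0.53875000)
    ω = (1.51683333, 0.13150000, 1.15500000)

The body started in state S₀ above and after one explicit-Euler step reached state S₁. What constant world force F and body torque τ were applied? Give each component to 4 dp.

F = (-0.4000, -2.6000, 3.1000)
τ = (0.0300, -0.0200, -0.1800)

Δv = v₁−v₀ = (-0.00500000, -0.03250000, 0.03875000)
applied force F = (-0.4000, -2.6000, 3.1000)
rate change Δω = (0.01683333, -0.06850000, -0.14500000)
gyro term ω₀×Iω₀ = (-0.0104, 0.1170, -0.0060)
applied torque τ = (0.0300, -0.0200, -0.1800)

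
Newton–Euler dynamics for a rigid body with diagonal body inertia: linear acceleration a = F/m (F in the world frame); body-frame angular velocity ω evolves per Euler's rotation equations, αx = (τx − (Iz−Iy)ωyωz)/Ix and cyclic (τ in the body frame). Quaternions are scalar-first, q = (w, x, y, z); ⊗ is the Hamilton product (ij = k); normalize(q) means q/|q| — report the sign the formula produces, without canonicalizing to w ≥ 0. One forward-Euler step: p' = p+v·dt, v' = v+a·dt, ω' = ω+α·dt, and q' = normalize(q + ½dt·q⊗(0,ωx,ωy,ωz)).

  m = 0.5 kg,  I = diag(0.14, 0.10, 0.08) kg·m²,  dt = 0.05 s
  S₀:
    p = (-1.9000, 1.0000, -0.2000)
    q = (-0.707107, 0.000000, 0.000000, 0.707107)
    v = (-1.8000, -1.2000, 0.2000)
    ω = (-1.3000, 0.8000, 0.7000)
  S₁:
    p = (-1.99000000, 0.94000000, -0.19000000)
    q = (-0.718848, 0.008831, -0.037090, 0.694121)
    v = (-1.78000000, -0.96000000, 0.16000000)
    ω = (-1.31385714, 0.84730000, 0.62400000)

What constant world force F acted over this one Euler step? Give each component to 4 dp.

velocity change Δv = (0.02000000, 0.24000000, -0.04000000)
m·(v₁−v₀)/dt = (0.2000, 2.4000, -0.4000)

F = (0.2000, 2.4000, -0.4000)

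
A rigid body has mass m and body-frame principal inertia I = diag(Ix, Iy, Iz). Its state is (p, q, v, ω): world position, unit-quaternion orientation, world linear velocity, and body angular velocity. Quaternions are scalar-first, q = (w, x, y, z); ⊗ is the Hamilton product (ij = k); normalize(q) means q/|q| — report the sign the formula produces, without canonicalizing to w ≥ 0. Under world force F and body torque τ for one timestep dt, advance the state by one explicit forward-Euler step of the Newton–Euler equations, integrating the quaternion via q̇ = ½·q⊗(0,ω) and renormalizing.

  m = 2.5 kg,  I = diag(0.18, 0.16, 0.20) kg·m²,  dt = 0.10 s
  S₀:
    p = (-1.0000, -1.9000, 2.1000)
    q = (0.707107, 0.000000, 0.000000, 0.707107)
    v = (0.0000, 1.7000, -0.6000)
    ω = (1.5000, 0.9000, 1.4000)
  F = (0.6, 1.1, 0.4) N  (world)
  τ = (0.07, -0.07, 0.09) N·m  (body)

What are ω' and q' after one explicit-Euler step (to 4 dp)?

ω' = (1.5109, 0.8825, 1.4585)
q' = (0.6535, 0.0211, 0.0843, 0.7519)

gyro term ω×Iω = (0.0504, -0.0420, -0.0270)
(τ − ω×Iω)/I = (0.1089, -0.1750, 0.5850)
ω + α·dt = (1.5109, 0.8825, 1.4585)
Hamilton product q⊗(0,ω) = (-0.9899498, 0.4242642, 1.6970568, 0.9899498)
updated quaternion q' = (0.6535, 0.0211, 0.0843, 0.7519)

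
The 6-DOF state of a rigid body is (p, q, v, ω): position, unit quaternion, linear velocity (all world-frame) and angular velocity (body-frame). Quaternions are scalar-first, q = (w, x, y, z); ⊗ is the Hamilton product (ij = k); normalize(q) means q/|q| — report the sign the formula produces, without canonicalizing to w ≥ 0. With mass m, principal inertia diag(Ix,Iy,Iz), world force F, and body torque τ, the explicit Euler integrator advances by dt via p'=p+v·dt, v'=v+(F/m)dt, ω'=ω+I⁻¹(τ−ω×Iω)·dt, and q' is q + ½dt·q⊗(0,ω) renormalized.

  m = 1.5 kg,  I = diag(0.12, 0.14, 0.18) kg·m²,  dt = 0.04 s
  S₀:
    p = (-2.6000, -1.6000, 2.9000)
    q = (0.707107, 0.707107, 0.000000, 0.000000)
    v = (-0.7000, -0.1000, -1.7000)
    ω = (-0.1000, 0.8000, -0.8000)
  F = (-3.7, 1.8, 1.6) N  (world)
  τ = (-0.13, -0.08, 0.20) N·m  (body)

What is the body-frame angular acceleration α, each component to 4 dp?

gyro term ω×Iω = (-0.0256, -0.0048, -0.0016)
(τ − ω×Iω)/I = (-0.8700, -0.5371, 1.1200)

α = (-0.8700, -0.5371, 1.1200)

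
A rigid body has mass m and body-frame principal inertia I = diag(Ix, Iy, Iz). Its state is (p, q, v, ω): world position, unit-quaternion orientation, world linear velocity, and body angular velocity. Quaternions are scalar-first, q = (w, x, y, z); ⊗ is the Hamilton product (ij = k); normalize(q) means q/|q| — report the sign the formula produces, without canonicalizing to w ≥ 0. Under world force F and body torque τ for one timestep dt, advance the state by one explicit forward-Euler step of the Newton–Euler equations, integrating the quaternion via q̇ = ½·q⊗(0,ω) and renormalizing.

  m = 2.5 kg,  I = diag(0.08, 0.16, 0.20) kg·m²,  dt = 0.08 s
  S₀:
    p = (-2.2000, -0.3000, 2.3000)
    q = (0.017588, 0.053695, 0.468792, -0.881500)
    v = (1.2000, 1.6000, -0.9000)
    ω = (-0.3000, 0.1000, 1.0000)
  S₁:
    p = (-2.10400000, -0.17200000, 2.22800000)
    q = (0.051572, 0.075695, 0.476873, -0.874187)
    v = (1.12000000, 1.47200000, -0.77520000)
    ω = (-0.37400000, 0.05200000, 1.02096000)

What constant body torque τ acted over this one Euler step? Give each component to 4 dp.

rate change Δω = (-0.07400000, -0.04800000, 0.02096000)
τ = I·(Δω/dt) + ω₀×(Iω₀) = (-0.0700, -0.0600, 0.0500)

τ = (-0.0700, -0.0600, 0.0500)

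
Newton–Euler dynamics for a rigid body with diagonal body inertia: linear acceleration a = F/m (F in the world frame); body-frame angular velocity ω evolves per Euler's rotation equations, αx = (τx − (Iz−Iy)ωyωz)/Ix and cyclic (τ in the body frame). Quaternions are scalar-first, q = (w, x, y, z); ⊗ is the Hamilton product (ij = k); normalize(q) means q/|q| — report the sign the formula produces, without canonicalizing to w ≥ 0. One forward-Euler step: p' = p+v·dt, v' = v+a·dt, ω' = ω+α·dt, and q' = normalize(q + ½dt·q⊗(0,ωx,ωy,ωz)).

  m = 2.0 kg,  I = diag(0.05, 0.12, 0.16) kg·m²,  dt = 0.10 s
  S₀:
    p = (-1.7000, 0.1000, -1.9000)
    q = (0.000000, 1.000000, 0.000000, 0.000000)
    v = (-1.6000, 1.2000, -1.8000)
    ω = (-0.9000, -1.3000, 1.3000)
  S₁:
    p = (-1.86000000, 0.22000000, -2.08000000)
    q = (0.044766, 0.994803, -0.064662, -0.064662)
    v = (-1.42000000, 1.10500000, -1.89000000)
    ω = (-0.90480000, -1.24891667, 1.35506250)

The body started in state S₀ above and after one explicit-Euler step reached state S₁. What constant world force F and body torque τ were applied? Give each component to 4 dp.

F = (3.6000, -1.9000, -1.8000)
τ = (-0.0700, 0.1900, 0.1700)

ω₁ − ω₀ = (-0.00480000, 0.05108333, 0.05506250)
ω₀×(Iω₀) = (-0.0676, 0.1287, 0.0819)
τ = I·(Δω/dt) + ω₀×(Iω₀) = (-0.0700, 0.1900, 0.1700)
velocity change Δv = (0.18000000, -0.09500000, -0.09000000)
m·(v₁−v₀)/dt = (3.6000, -1.9000, -1.8000)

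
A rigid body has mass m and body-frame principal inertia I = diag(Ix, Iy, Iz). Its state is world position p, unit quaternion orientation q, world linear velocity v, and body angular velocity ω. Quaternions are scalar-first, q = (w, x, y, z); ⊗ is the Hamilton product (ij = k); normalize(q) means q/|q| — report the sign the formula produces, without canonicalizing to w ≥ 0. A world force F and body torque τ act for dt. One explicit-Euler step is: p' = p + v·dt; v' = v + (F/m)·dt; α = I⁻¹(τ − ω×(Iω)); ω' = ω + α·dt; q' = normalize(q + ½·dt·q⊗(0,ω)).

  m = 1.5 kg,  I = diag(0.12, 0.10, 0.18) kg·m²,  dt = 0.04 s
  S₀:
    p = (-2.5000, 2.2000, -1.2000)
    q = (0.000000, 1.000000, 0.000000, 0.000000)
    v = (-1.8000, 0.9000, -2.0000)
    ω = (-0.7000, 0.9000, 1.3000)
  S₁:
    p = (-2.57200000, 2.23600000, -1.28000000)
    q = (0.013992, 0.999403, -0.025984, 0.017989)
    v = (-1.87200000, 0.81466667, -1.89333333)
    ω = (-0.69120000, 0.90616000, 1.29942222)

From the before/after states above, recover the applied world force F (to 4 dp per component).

F = (-2.7000, -3.2000, 4.0000)

velocity change Δv = (-0.07200000, -0.08533333, 0.10666667)
applied force F = (-2.7000, -3.2000, 4.0000)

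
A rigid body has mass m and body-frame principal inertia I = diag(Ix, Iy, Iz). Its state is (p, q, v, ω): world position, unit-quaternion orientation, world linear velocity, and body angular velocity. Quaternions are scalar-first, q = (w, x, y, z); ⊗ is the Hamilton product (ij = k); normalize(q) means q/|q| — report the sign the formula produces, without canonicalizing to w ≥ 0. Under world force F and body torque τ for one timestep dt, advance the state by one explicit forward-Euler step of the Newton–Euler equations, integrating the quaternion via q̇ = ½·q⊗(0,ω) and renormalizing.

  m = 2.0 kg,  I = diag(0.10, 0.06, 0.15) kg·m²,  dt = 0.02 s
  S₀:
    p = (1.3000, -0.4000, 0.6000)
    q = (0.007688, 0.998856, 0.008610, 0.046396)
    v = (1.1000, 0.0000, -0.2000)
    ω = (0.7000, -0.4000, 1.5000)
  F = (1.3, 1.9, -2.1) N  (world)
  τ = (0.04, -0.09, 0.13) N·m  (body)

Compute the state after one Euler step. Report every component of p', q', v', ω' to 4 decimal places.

linear accel F/m = (0.6500, 0.9500, -1.0500)
new position p' = (1.3220, -0.4000, 0.5960)
v + (F/m)dt = (1.1130, 0.0190, -0.2210)
gyro term ω×Iω = (-0.0540, -0.0525, 0.0112)
(τ − ω×Iω)/I = (0.9400, -0.6250, 0.7920)
new body rate ω' = (0.7188, -0.4125, 1.5158)
Hamilton product q⊗(0,ω) = (-0.7653492, 0.0368550, -1.4688820, -0.3940374)
updated quaternion q' = (0.0000, 0.9991, -0.0061, 0.0424)

p' = (1.3220, -0.4000, 0.5960)
q' = (0.0000, 0.9991, -0.0061, 0.0424)
v' = (1.1130, 0.0190, -0.2210)
ω' = (0.7188, -0.4125, 1.5158)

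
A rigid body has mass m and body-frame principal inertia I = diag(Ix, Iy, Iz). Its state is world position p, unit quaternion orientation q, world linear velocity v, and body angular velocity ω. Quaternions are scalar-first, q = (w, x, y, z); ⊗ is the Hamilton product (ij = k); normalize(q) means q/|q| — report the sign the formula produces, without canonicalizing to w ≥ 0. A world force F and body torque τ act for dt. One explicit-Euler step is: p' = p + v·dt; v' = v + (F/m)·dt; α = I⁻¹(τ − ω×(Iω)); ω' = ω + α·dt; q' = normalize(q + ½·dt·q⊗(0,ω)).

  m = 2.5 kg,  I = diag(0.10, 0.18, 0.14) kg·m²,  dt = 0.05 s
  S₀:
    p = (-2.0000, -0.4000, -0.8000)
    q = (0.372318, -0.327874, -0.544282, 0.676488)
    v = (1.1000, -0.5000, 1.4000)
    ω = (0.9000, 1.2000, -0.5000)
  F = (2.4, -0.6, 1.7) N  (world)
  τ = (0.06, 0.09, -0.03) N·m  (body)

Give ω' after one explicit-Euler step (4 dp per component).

ω×(Iω) gyroscopic = (0.0240, 0.0180, 0.0864)
(τ − ω×Iω)/I = (0.3600, 0.4000, -0.8314)
ω' = ω + α·dt = (0.9180, 1.2200, -0.5416)

ω' = (0.9180, 1.2200, -0.5416)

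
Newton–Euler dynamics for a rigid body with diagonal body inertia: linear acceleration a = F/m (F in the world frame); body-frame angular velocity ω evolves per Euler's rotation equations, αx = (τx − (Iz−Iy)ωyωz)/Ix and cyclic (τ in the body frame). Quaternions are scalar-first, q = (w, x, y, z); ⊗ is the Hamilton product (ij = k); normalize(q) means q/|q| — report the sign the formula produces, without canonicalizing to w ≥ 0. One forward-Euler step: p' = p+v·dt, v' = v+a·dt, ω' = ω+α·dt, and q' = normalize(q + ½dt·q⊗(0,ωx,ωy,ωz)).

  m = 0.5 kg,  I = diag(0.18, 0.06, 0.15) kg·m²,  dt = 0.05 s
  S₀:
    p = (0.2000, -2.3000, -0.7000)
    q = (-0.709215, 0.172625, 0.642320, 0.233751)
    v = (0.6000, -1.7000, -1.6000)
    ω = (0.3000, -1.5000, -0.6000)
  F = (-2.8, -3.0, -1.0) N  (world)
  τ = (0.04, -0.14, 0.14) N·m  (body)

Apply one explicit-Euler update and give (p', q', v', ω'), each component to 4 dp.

p' = (0.2300, -2.3850, -0.7800)
q' = (-0.6823, 0.1663, 0.6727, 0.2329)
v' = (0.3200, -2.0000, -1.7000)
ω' = (0.2886, -1.6122, -0.5713)

precession coupling ω×(Iω) = (0.0810, -0.0054, 0.0540)
α = I⁻¹(τ − ω×Iω) = (-0.2278, -2.2433, 0.5733)
new body rate ω' = (0.2886, -1.6122, -0.5713)
q⊗(0,ω) = (1.0519431, -0.2475300, 1.2375228, -0.0261045)
q + ½dt·q⊗(0,ω), renormalized = (-0.6823, 0.1663, 0.6727, 0.2329)
a = (-5.6000, -6.0000, -2.0000)
p' = p + v·dt = (0.2300, -2.3850, -0.7800)
new velocity v' = (0.3200, -2.0000, -1.7000)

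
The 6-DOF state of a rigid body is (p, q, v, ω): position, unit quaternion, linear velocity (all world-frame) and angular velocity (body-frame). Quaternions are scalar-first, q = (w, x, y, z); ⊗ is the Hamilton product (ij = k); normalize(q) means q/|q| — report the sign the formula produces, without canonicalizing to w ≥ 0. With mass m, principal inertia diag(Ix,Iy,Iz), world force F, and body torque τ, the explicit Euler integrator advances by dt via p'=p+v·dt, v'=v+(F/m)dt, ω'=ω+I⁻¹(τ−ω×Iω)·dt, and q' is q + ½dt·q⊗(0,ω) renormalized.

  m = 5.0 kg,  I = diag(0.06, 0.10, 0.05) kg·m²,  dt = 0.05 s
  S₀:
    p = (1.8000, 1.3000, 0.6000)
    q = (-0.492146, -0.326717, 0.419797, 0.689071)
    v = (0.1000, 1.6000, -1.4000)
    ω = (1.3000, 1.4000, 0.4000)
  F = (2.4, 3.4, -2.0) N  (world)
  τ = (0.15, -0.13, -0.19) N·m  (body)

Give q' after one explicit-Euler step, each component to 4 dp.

q' = (-0.5025, -0.3622, 0.4277, 0.6583)

2q̇ = q⊗(0,ω) = (-0.4386121, -1.4365704, 0.3374747, -1.1999983)
q' = normalize(q + ½dt·q⊗(0,ω)) = (-0.5025, -0.3622, 0.4277, 0.6583)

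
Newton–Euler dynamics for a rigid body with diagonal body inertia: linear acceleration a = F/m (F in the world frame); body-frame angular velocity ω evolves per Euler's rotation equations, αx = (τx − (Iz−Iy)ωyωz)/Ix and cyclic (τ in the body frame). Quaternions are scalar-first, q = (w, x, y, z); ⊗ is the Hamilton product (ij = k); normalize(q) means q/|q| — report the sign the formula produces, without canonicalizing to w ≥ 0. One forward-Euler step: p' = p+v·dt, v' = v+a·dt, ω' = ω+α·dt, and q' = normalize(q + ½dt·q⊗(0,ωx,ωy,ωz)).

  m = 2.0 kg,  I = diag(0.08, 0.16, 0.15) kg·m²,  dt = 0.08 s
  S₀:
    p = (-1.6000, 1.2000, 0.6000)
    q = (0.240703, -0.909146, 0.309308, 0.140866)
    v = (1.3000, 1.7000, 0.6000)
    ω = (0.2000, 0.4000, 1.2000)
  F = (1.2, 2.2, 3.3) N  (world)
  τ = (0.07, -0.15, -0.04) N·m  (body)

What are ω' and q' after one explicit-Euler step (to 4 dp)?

ω' = (0.2748, 0.3334, 1.1753)
q' = (0.2360, -0.8935, 0.3575, 0.1352)

angular accel α = (0.9350, -0.8325, -0.3093)
new body rate ω' = (0.2748, 0.3334, 1.1753)
Hamilton product q⊗(0,ω) = (-0.1109332, 0.3629638, 1.2154296, -0.1366764)
q + ½dt·q⊗(0,ω), renormalized = (0.2360, -0.8935, 0.3575, 0.1352)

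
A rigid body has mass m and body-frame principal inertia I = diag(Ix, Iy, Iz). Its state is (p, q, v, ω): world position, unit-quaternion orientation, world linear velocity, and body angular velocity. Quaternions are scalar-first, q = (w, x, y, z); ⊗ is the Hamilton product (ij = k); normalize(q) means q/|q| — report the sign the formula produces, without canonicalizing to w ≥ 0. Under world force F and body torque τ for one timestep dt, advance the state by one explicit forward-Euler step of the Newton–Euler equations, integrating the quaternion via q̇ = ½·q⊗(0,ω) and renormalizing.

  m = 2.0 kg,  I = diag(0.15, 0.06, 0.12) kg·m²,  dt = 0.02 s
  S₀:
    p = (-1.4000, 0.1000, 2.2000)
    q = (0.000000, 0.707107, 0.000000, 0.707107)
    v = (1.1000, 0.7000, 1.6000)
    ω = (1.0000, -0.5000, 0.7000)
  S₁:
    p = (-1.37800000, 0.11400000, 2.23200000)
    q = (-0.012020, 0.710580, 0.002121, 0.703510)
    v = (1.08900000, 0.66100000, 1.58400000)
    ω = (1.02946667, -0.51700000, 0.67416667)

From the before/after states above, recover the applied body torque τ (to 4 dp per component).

τ = (0.2000, -0.0300, -0.1100)

ω₁ − ω₀ = (0.02946667, -0.01700000, -0.02583333)
gyro term ω₀×Iω₀ = (-0.0210, 0.0210, 0.0450)
I·α + gyro = (0.2000, -0.0300, -0.1100)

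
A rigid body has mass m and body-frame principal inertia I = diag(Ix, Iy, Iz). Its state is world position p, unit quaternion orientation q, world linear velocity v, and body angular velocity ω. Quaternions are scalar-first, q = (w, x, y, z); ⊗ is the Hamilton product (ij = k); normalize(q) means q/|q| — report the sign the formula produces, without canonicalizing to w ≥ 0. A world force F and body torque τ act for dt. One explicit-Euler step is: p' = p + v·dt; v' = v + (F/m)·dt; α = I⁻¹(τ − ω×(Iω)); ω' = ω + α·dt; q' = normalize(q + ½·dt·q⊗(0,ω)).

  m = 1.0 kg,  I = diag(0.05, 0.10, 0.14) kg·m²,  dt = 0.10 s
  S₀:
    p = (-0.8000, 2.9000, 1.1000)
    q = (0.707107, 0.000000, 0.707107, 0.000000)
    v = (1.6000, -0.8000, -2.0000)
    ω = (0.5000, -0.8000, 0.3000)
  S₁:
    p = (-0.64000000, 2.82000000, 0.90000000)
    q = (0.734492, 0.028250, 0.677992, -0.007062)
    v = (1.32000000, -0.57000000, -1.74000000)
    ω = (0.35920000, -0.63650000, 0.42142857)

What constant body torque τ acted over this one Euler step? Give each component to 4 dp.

rate change Δω = (-0.14080000, 0.16350000, 0.12142857)
ω₀×(Iω₀) = (-0.0096, -0.0135, -0.0200)
applied torque τ = (-0.0800, 0.1500, 0.1500)

τ = (-0.0800, 0.1500, 0.1500)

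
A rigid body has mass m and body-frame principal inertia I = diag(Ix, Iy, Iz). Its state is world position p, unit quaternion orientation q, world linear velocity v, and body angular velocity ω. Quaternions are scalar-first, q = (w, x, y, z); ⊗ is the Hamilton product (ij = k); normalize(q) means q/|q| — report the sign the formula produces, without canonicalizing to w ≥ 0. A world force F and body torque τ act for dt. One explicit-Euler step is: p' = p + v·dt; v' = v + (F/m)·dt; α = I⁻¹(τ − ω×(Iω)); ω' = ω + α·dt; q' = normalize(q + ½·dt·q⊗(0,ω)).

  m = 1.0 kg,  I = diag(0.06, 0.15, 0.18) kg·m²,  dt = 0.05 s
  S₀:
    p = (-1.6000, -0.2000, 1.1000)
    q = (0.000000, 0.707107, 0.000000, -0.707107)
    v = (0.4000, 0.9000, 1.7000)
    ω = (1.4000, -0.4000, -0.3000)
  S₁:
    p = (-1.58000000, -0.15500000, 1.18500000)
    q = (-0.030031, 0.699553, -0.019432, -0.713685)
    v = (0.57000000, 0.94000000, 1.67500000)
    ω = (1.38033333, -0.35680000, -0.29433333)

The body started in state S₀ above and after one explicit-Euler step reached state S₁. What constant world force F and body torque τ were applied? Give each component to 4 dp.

v₁ − v₀ = (0.17000000, 0.04000000, -0.02500000)
m·(v₁−v₀)/dt = (3.4000, 0.8000, -0.5000)
ω₁ − ω₀ = (-0.01966667, 0.04320000, 0.00566667)
applied torque τ = (-0.0200, 0.1800, -0.0300)

F = (3.4000, 0.8000, -0.5000)
τ = (-0.0200, 0.1800, -0.0300)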